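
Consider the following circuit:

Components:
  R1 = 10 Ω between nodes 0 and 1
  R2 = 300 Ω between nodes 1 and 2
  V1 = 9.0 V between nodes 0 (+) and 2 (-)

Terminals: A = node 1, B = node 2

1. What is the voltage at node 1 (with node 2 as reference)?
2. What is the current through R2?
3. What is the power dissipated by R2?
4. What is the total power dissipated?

Nodal analysis, taking node 2 as the 0 V reference.
Source V1 fixes V_0 = 9 V.
KCL at each unknown node (sum of currents leaving = 0; resistances in Ω):
  Node 1: (V_1 - 9)/10 + (V_1 - 0)/300 = 0
Collecting terms: 0.1033 × V_1 = 0.9  =>  V_1 = 8.71 V
Part 1:
  Read off the nodal solution: V_1 = 8.71 V
Part 2:
  I_R2 = (V_1 - V_2)/R2 = (8.71 - 0)/300 = 0.02903 A
  Magnitude: I_R2 = 0.02903 A
Part 3:
  I_R2 = (V_1 - V_2)/R2 = (8.71 - 0)/300 = 0.02903 A
  P_R2 = I_R2² × R2 = (0.02903)² × 300 = 0.2529 W
Part 4:
  Power in each resistor, P = (ΔV)²/R:
    P_R1 = (9 - 8.71)²/10 = 0.008429 W
    P_R2 = (8.71 - 0)²/300 = 0.2529 W
  P_total = P_R1 + P_R2 = 0.2613 W

Final answers:
1. V_1 = 8.71 V
2. I_R2 = 0.02903 A
3. P_R2 = 0.2529 W
4. P_total = 0.2613 W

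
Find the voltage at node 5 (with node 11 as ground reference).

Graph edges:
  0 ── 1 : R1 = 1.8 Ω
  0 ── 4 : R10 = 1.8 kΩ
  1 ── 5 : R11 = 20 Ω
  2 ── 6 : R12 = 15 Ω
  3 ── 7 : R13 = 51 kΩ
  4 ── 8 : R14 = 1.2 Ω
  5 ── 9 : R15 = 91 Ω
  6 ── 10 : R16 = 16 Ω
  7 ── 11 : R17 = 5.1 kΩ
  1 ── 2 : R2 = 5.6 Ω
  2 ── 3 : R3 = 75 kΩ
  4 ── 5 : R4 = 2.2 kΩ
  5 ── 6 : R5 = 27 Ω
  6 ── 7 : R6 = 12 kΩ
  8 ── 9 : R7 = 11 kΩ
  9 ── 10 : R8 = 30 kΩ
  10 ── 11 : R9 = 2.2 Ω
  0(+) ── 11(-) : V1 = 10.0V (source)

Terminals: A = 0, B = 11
Nodal analysis, taking node 11 as the 0 V reference.
Source V1 fixes V_0 = 10 V.
KCL at each unknown node (sum of currents leaving = 0; resistances in Ω):
  Node 1: (V_1 - 10)/1.8 + (V_1 - V_2)/5.6 + (V_1 - V_5)/20 = 0
  Node 2: (V_2 - V_1)/5.6 + (V_2 - V_3)/75000 + (V_2 - V_6)/15 = 0
  Node 3: (V_3 - V_2)/75000 + (V_3 - V_7)/51000 = 0
  Node 4: (V_4 - V_5)/2200 + (V_4 - 10)/1800 + (V_4 - V_8)/1.2 = 0
  Node 5: (V_5 - V_4)/2200 + (V_5 - V_6)/27 + (V_5 - V_1)/20 + (V_5 - V_9)/91 = 0
  Node 6: (V_6 - V_5)/27 + (V_6 - V_7)/12000 + (V_6 - V_2)/15 + (V_6 - V_10)/16 = 0
  Node 7: (V_7 - V_6)/12000 + (V_7 - V_3)/51000 + (V_7 - 0)/5100 = 0
  Node 8: (V_8 - V_9)/11000 + (V_8 - V_4)/1.2 = 0
  Node 9: (V_9 - V_8)/11000 + (V_9 - V_10)/30000 + (V_9 - V_5)/91 = 0
  Node 10: (V_10 - V_9)/30000 + (V_10 - 0)/2.2 + (V_10 - V_6)/16 = 0
Collecting terms (coefficients in siemens):
  0.7841·V_1 - 0.1786·V_2 - 0.05·V_5 = 5.556
  0.2453·V_2 - 0.1786·V_1 - 0.00001333·V_3 - 0.06667·V_6 = 0
  0.00003294·V_3 - 0.00001333·V_2 - 0.00001961·V_7 = 0
  0.8343·V_4 - 0.0004545·V_5 - 0.8333·V_8 = 0.005556
  0.09848·V_5 - 0.05·V_1 - 0.0004545·V_4 - 0.03704·V_6 - 0.01099·V_9 = 0
  0.1663·V_6 - 0.06667·V_2 - 0.03704·V_5 - 0.00008333·V_7 - 0.0625·V_10 = 0
  0.000299·V_7 - 0.00001961·V_3 - 0.00008333·V_6 = 0
  0.8334·V_8 - 0.8333·V_4 - 0.00009091·V_9 = 0
  0.01111·V_9 - 0.01099·V_5 - 0.00009091·V_8 - 0.00003333·V_10 = 0
  0.5171·V_10 - 0.0625·V_6 - 0.00003333·V_9 = 0
Solving these 10 simultaneous equations (Gaussian elimination) gives:
  V_1 = 9.476 V, V_2 = 8.341 V, V_3 = 4.428 V, V_4 = 8.862 V
  V_5 = 7.704 V, V_6 = 5.302 V, V_7 = 1.768 V, V_8 = 8.862 V
  V_9 = 7.692 V, V_10 = 0.6413 V
The requested potential is V_5 = 7.704 V.

Final answer: V_5 = 7.704 V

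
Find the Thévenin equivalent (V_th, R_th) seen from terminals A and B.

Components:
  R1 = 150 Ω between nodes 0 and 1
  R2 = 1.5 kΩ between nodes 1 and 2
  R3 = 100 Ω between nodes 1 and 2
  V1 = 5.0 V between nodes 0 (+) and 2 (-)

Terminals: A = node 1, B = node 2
Step 1 — V_th is the open-circuit voltage V_A - V_B (nothing connected across the terminals).
Nodal analysis, taking node 2 as the 0 V reference.
Source V1 fixes V_0 = 5 V.
KCL at each unknown node (sum of currents leaving = 0; resistances in Ω):
  Node 1: (V_1 - 5)/150 + (V_1 - 0)/1500 + (V_1 - 0)/100 = 0
Collecting terms: 0.01733 × V_1 = 0.03333  =>  V_1 = 1.923 V
V_th = V_1 - V_2 = 1.923 - 0 = 1.923 V
Step 2 — R_th: zero the source — replace V1 by a short circuit (node 2 merges into node 0) — and find the resistance seen between A (node 1) and B (node 0).
Reduce the network between node 1 (A) and node 0 (B) by series/parallel combination:
  Rp1 = R1 ‖ R2 ‖ R3 (parallel, all between nodes 0 and 1) = 1/(1/150 + 1/1500 + 1/100) = 57.69 Ω
R_th = 57.69 Ω

Final answer: V_th = 1.923 V, R_th = 57.69 Ω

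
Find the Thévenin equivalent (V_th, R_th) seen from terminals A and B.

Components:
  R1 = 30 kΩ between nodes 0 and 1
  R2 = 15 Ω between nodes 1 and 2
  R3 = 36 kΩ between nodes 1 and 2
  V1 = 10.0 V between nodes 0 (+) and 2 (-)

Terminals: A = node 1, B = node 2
Step 1 — V_th is the open-circuit voltage V_A - V_B (nothing connected across the terminals).
Nodal analysis, taking node 2 as the 0 V reference.
Source V1 fixes V_0 = 10 V.
KCL at each unknown node (sum of currents leaving = 0; resistances in Ω):
  Node 1: (V_1 - 10)/30000 + (V_1 - 0)/15 + (V_1 - 0)/36000 = 0
Collecting terms: 0.06673 × V_1 = 0.0003333  =>  V_1 = 0.004995 V
V_th = V_1 - V_2 = 0.004995 - 0 = 0.004995 V
Step 2 — R_th: zero the source — replace V1 by a short circuit (node 2 merges into node 0) — and find the resistance seen between A (node 1) and B (node 0).
Reduce the network between node 1 (A) and node 0 (B) by series/parallel combination:
  Rp1 = R1 ‖ R2 ‖ R3 (parallel, all between nodes 0 and 1) = 1/(1/30000 + 1/15 + 1/36000) = 14.99 Ω
R_th = 14.99 Ω

Final answer: V_th = 0.004995 V, R_th = 14.99 Ω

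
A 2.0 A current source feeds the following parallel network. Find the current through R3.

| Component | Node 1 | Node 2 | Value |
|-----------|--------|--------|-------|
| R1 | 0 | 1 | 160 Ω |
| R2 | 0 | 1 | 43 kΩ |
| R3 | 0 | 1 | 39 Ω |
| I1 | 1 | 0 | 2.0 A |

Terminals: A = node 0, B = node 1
All resistors sit directly between nodes 0 and 1, so they are in parallel and share one voltage V; the full source current 2 A splits among them.
1/R_par = 1/160 + 1/43000 + 1/39 = 0.03191 S  =>  R_par = 31.33 Ω
V = I × R_par = 2 × 31.33 = 62.67 V
I_R3 = V/R3 = 62.67/39 = 1.607 A

Final answer: 1.607 A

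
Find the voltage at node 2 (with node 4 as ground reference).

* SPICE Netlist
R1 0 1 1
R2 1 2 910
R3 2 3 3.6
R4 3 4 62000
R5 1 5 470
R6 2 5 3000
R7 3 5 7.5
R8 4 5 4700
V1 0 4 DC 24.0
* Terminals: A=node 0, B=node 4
Nodal analysis, taking node 4 as the 0 V reference.
Source V1 fixes V_0 = 24 V.
KCL at each unknown node (sum of currents leaving = 0; resistances in Ω):
  Node 1: (V_1 - 24)/1 + (V_1 - V_2)/910 + (V_1 - V_5)/470 = 0
  Node 2: (V_2 - V_1)/910 + (V_2 - V_3)/3.6 + (V_2 - V_5)/3000 = 0
  Node 3: (V_3 - V_2)/3.6 + (V_3 - 0)/62000 + (V_3 - V_5)/7.5 = 0
  Node 5: (V_5 - V_1)/470 + (V_5 - V_2)/3000 + (V_5 - V_3)/7.5 + (V_5 - 0)/4700 = 0
Collecting terms (coefficients in siemens):
  1.003·V_1 - 0.001099·V_2 - 0.002128·V_5 = 24
  0.2792·V_2 - 0.001099·V_1 - 0.2778·V_3 - 0.0003333·V_5 = 0
  0.4111·V_3 - 0.2778·V_2 - 0.1333·V_5 = 0
  0.136·V_5 - 0.002128·V_1 - 0.0003333·V_2 - 0.1333·V_3 = 0
Solving these 4 simultaneous equations (Gaussian elimination) gives:
  V_1 = 23.99 V, V_2 = 22.42 V, V_3 = 22.41 V, V_5 = 22.4 V
The requested potential is V_2 = 22.42 V.

Final answer: V_2 = 22.42 V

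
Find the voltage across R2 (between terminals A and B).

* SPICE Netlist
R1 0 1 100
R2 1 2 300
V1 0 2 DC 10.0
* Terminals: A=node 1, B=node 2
R1 and R2 are in series across V1 (node 0 → node 1 → node 2), and the output A–B is taken across R2, so this is a voltage divider.
Series current: I = V1/(R1 + R2) = 10/(100 + 300) = 10/400 = 0.025 A
V_R2 = I × R2 = V1 × R2/(R1 + R2) = 10 × 300/400 = 7.5 V

Final answer: 7.5 V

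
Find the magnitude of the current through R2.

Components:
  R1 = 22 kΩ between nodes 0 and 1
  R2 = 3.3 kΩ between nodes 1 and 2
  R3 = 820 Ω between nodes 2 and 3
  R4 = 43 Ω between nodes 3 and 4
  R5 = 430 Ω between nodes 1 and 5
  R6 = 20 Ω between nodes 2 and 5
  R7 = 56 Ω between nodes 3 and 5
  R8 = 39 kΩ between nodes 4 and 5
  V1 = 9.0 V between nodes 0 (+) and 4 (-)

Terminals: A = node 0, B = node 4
Nodal analysis, taking node 4 as the 0 V reference.
Source V1 fixes V_0 = 9 V.
KCL at each unknown node (sum of currents leaving = 0; resistances in Ω):
  Node 1: (V_1 - 9)/22000 + (V_1 - V_2)/3300 + (V_1 - V_5)/430 = 0
  Node 2: (V_2 - V_1)/3300 + (V_2 - V_3)/820 + (V_2 - V_5)/20 = 0
  Node 3: (V_3 - V_2)/820 + (V_3 - 0)/43 + (V_3 - V_5)/56 = 0
  Node 5: (V_5 - V_1)/430 + (V_5 - V_2)/20 + (V_5 - V_3)/56 + (V_5 - 0)/39000 = 0
Collecting terms (coefficients in siemens):
  0.002674·V_1 - 0.000303·V_2 - 0.002326·V_5 = 0.0004091
  0.05152·V_2 - 0.000303·V_1 - 0.00122·V_3 - 0.05·V_5 = 0
  0.04233·V_3 - 0.00122·V_2 - 0.01786·V_5 = 0
  0.07021·V_5 - 0.002326·V_1 - 0.05·V_2 - 0.01786·V_3 = 0
Solving these 4 simultaneous equations (Gaussian elimination) gives:
  V_1 = 0.1905 V, V_2 = 0.03849 V, V_3 = 0.01718 V, V_5 = 0.03809 V
I_R2 = (V_1 - V_2)/R2 = (0.1905 - 0.03849)/3300 = 0.00004605 A
|I_R2| = 0.00004605 A

Final answer: |I_R2| = 4.605e-05 A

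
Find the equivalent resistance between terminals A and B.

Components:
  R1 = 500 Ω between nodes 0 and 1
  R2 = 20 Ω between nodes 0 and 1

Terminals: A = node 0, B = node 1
Reduce the network between node 0 (A) and node 1 (B) by series/parallel combination:
  Rp1 = R1 ‖ R2 (parallel, both between nodes 0 and 1) = 1/(1/500 + 1/20) = 19.23 Ω
R_eq = 19.23 Ω

Final answer: 19.23 Ω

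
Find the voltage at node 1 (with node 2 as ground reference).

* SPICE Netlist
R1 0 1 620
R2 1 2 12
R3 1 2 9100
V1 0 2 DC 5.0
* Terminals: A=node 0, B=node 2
Nodal analysis, taking node 2 as the 0 V reference.
Source V1 fixes V_0 = 5 V.
KCL at each unknown node (sum of currents leaving = 0; resistances in Ω):
  Node 1: (V_1 - 5)/620 + (V_1 - 0)/12 + (V_1 - 0)/9100 = 0
Collecting terms: 0.08506 × V_1 = 0.008065  =>  V_1 = 0.09481 V
The requested potential is V_1 = 0.09481 V.

Final answer: V_1 = 0.09481 V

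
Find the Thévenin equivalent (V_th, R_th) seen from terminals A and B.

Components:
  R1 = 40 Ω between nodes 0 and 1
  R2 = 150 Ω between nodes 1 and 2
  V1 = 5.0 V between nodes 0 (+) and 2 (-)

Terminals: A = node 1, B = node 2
Step 1 — V_th is the open-circuit voltage V_A - V_B (nothing connected across the terminals).
Nodal analysis, taking node 2 as the 0 V reference.
Source V1 fixes V_0 = 5 V.
KCL at each unknown node (sum of currents leaving = 0; resistances in Ω):
  Node 1: (V_1 - 5)/40 + (V_1 - 0)/150 = 0
Collecting terms: 0.03167 × V_1 = 0.125  =>  V_1 = 3.947 V
V_th = V_1 - V_2 = 3.947 - 0 = 3.947 V
Step 2 — R_th: zero the source — replace V1 by a short circuit (node 2 merges into node 0) — and find the resistance seen between A (node 1) and B (node 0).
Reduce the network between node 1 (A) and node 0 (B) by series/parallel combination:
  Rp1 = R1 ‖ R2 (parallel, both between nodes 0 and 1) = 1/(1/40 + 1/150) = 31.58 Ω
R_th = 31.58 Ω

Final answer: V_th = 3.947 V, R_th = 31.58 Ω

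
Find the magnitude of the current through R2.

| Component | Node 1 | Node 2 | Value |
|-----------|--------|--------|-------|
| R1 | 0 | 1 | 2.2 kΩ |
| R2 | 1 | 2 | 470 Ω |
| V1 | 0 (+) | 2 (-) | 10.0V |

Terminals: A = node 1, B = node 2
Nodal analysis, taking node 2 as the 0 V reference.
Source V1 fixes V_0 = 10 V.
KCL at each unknown node (sum of currents leaving = 0; resistances in Ω):
  Node 1: (V_1 - 10)/2200 + (V_1 - 0)/470 = 0
Collecting terms: 0.002582 × V_1 = 0.004545  =>  V_1 = 1.76 V
I_R2 = (V_1 - V_2)/R2 = (1.76 - 0)/470 = 0.003745 A
|I_R2| = 0.003745 A

Final answer: |I_R2| = 0.003745 A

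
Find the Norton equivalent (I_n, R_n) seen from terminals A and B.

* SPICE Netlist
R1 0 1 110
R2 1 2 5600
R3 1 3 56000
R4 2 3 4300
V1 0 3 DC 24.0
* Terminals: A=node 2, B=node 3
Find the Thévenin equivalent first; then I_n = V_th/R_th and R_n = R_th.
Step 1 — V_th is the open-circuit voltage V_A - V_B (nothing connected across the terminals).
Nodal analysis, taking node 3 as the 0 V reference.
Source V1 fixes V_0 = 24 V.
KCL at each unknown node (sum of currents leaving = 0; resistances in Ω):
  Node 1: (V_1 - 24)/110 + (V_1 - V_2)/5600 + (V_1 - 0)/56000 = 0
  Node 2: (V_2 - V_1)/5600 + (V_2 - 0)/4300 = 0
Collecting terms (coefficients in siemens):
  0.009287·V_1 - 0.0001786·V_2 = 0.2182
  0.0004111·V_2 - 0.0001786·V_1 = 0
Determinant D = (0.009287)(0.0004111) - (-0.0001786)(-0.0001786) = 0.000003786
V_1 = [(0.2182)(0.0004111) - (-0.0001786)(0)]/D = 23.69 V
V_2 = [(0.009287)(0) - (0.2182)(-0.0001786)]/D = 10.29 V
V_th = V_2 - V_3 = 10.29 - 0 = 10.29 V
Step 2 — R_th: zero the source — replace V1 by a short circuit (node 3 merges into node 0) — and find the resistance seen between A (node 2) and B (node 0).
Reduce the network between node 2 (A) and node 0 (B) by series/parallel combination:
  Rp1 = R1 ‖ R3 (parallel, both between nodes 0 and 1) = 1/(1/110 + 1/56000) = 109.8 Ω
  Rs1 = R2 + Rp1 (series, joined only at node 1) = 5600 + 109.8 = 5710 Ω
  Rp2 = R4 ‖ Rs1 (parallel, both between nodes 0 and 2) = 1/(1/4300 + 1/5710) = 2453 Ω
R_th = 2.453 kΩ
I_n = V_th/R_th = 10.29/2453 = 0.004195 A, and R_n = R_th = 2.453 kΩ

Final answer: I_n = 0.004195 A, R_n = 2.453 kΩ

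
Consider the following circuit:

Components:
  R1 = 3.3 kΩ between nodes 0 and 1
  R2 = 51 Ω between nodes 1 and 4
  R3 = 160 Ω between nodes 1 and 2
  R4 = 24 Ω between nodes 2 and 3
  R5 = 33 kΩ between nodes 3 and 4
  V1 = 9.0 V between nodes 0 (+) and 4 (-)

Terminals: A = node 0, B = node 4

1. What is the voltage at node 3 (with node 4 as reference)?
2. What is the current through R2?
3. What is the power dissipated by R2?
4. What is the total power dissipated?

Nodal analysis, taking node 4 as the 0 V reference.
Source V1 fixes V_0 = 9 V.
KCL at each unknown node (sum of currents leaving = 0; resistances in Ω):
  Node 1: (V_1 - 9)/3300 + (V_1 - 0)/51 + (V_1 - V_2)/160 = 0
  Node 2: (V_2 - V_1)/160 + (V_2 - V_3)/24 = 0
  Node 3: (V_3 - V_2)/24 + (V_3 - 0)/33000 = 0
Collecting terms (coefficients in siemens):
  0.02616·V_1 - 0.00625·V_2 = 0.002727
  0.04792·V_2 - 0.00625·V_1 - 0.04167·V_3 = 0
  0.0417·V_3 - 0.04167·V_2 = 0
Solving these 3 simultaneous equations (Gaussian elimination) gives:
  V_1 = 0.1368 V, V_2 = 0.1361 V, V_3 = 0.136 V
Part 1:
  Read off the nodal solution: V_3 = 0.136 V
Part 2:
  I_R2 = (V_1 - V_4)/R2 = (0.1368 - 0)/51 = 0.002682 A
  Magnitude: I_R2 = 0.002682 A
Part 3:
  I_R2 = (V_1 - V_4)/R2 = (0.1368 - 0)/51 = 0.002682 A
  P_R2 = I_R2² × R2 = (0.002682)² × 51 = 0.0003668 W
Part 4:
  Power in each resistor, P = (ΔV)²/R:
    P_R1 = (9 - 0.1368)²/3300 = 0.02381 W
    P_R2 = (0.1368 - 0)²/51 = 0.0003668 W
    P_R3 = (0.1368 - 0.1361)²/160 = 0.000000002718 W
    P_R4 = (0.1361 - 0.136)²/24 = 0.0000000004077 W
    P_R5 = (0.136 - 0)²/33000 = 0.0000005606 W
  P_total = P_R1 + P_R2 + P_R3 + P_R4 + P_R5 = 0.02417 W

Final answers:
1. V_3 = 0.136 V
2. I_R2 = 0.002682 A
3. P_R2 = 0.0003668 W
4. P_total = 0.02417 W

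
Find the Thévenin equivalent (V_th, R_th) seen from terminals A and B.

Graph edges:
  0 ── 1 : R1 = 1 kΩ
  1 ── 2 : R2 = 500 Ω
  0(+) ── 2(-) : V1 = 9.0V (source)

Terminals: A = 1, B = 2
Step 1 — V_th is the open-circuit voltage V_A - V_B (nothing connected across the terminals).
Nodal analysis, taking node 2 as the 0 V reference.
Source V1 fixes V_0 = 9 V.
KCL at each unknown node (sum of currents leaving = 0; resistances in Ω):
  Node 1: (V_1 - 9)/1000 + (V_1 - 0)/500 = 0
Collecting terms: 0.003 × V_1 = 0.009  =>  V_1 = 3 V
V_th = V_1 - V_2 = 3 - 0 = 3 V
Step 2 — R_th: zero the source — replace V1 by a short circuit (node 2 merges into node 0) — and find the resistance seen between A (node 1) and B (node 0).
Reduce the network between node 1 (A) and node 0 (B) by series/parallel combination:
  Rp1 = R1 ‖ R2 (parallel, both between nodes 0 and 1) = 1/(1/1000 + 1/500) = 333.3 Ω
R_th = 333.3 Ω

Final answer: V_th = 3 V, R_th = 333.3 Ω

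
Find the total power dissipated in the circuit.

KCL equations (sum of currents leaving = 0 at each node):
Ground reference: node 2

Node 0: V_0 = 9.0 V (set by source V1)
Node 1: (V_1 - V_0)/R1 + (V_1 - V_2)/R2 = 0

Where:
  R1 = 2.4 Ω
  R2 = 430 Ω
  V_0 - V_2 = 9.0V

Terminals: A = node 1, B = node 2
Nodal analysis, taking node 2 as the 0 V reference.
Source V1 fixes V_0 = 9 V.
KCL at each unknown node (sum of currents leaving = 0; resistances in Ω):
  Node 1: (V_1 - 9)/2.4 + (V_1 - 0)/430 = 0
Collecting terms: 0.419 × V_1 = 3.75  =>  V_1 = 8.95 V
Power in each resistor, P = (ΔV)²/R:
  P_R1 = (9 - 8.95)²/2.4 = 0.00104 W
  P_R2 = (8.95 - 0)²/430 = 0.1863 W
P_total = P_R1 + P_R2 = 0.1873 W

Final answer: 0.1873 W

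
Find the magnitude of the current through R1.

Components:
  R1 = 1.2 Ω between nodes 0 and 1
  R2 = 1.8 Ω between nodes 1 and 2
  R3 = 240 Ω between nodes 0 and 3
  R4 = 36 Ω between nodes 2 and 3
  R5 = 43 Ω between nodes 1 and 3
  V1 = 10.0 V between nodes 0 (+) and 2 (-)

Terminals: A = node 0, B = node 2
Nodal analysis, taking node 2 as the 0 V reference.
Source V1 fixes V_0 = 10 V.
KCL at each unknown node (sum of currents leaving = 0; resistances in Ω):
  Node 1: (V_1 - 10)/1.2 + (V_1 - 0)/1.8 + (V_1 - V_3)/43 = 0
  Node 3: (V_3 - 10)/240 + (V_3 - 0)/36 + (V_3 - V_1)/43 = 0
Collecting terms (coefficients in siemens):
  1.412·V_1 - 0.02326·V_3 = 8.333
  0.0552·V_3 - 0.02326·V_1 = 0.04167
Determinant D = (1.412)(0.0552) - (-0.02326)(-0.02326) = 0.07741
V_1 = [(8.333)(0.0552) - (-0.02326)(0.04167)]/D = 5.955 V
V_3 = [(1.412)(0.04167) - (8.333)(-0.02326)]/D = 3.264 V
I_R1 = (V_0 - V_1)/R1 = (10 - 5.955)/1.2 = 3.371 A
|I_R1| = 3.371 A

Final answer: |I_R1| = 3.371 A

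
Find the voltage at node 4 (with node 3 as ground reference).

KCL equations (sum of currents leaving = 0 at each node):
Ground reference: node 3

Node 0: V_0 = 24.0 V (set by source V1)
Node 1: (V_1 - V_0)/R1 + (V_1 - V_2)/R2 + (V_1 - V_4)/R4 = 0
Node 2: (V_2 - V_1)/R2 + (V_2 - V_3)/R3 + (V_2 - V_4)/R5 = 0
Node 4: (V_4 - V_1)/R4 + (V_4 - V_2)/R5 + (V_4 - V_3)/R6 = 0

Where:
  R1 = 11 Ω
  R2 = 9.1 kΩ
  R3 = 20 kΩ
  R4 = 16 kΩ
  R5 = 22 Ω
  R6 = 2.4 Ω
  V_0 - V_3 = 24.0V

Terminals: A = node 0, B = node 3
Nodal analysis, taking node 3 as the 0 V reference.
Source V1 fixes V_0 = 24 V.
KCL at each unknown node (sum of currents leaving = 0; resistances in Ω):
  Node 1: (V_1 - 24)/11 + (V_1 - V_2)/9100 + (V_1 - V_4)/16000 = 0
  Node 2: (V_2 - V_1)/9100 + (V_2 - 0)/20000 + (V_2 - V_4)/22 = 0
  Node 4: (V_4 - V_1)/16000 + (V_4 - V_2)/22 + (V_4 - 0)/2.4 = 0
Collecting terms (coefficients in siemens):
  0.09108·V_1 - 0.0001099·V_2 - 0.0000625·V_4 = 2.182
  0.04561·V_2 - 0.0001099·V_1 - 0.04545·V_4 = 0
  0.4622·V_4 - 0.0000625·V_1 - 0.04545·V_2 = 0
Solving these 3 simultaneous equations (Gaussian elimination) gives:
  V_1 = 23.95 V, V_2 = 0.06756 V, V_4 = 0.009884 V
The requested potential is V_4 = 0.009884 V.

Final answer: V_4 = 0.009884 V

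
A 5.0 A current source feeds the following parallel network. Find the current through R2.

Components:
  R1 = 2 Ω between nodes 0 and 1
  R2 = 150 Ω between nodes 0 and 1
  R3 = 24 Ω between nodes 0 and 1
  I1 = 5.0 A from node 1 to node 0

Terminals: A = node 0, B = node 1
All resistors sit directly between nodes 0 and 1, so they are in parallel and share one voltage V; the full source current 5 A splits among them.
1/R_par = 1/2 + 1/150 + 1/24 = 0.5483 S  =>  R_par = 1.824 Ω
V = I × R_par = 5 × 1.824 = 9.119 V
I_R2 = V/R2 = 9.119/150 = 0.06079 A

Final answer: 0.06079 A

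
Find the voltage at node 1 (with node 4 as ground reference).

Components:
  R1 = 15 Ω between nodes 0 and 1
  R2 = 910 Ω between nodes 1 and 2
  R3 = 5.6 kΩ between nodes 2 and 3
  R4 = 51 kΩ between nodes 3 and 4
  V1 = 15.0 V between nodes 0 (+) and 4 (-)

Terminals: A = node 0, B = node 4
Nodal analysis, taking node 4 as the 0 V reference.
Source V1 fixes V_0 = 15 V.
KCL at each unknown node (sum of currents leaving = 0; resistances in Ω):
  Node 1: (V_1 - 15)/15 + (V_1 - V_2)/910 = 0
  Node 2: (V_2 - V_1)/910 + (V_2 - V_3)/5600 = 0
  Node 3: (V_3 - V_2)/5600 + (V_3 - 0)/51000 = 0
Collecting terms (coefficients in siemens):
  0.06777·V_1 - 0.001099·V_2 = 1
  0.001277·V_2 - 0.001099·V_1 - 0.0001786·V_3 = 0
  0.0001982·V_3 - 0.0001786·V_2 = 0
Solving these 3 simultaneous equations (Gaussian elimination) gives:
  V_1 = 15 V, V_2 = 14.76 V, V_3 = 13.3 V
The requested potential is V_1 = 15 V.

Final answer: V_1 = 15 V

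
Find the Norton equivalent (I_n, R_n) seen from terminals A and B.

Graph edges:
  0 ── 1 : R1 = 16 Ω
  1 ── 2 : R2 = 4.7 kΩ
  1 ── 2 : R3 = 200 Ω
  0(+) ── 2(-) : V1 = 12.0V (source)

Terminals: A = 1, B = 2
Find the Thévenin equivalent first; then I_n = V_th/R_th and R_n = R_th.
Step 1 — V_th is the open-circuit voltage V_A - V_B (nothing connected across the terminals).
Nodal analysis, taking node 2 as the 0 V reference.
Source V1 fixes V_0 = 12 V.
KCL at each unknown node (sum of currents leaving = 0; resistances in Ω):
  Node 1: (V_1 - 12)/16 + (V_1 - 0)/4700 + (V_1 - 0)/200 = 0
Collecting terms: 0.06771 × V_1 = 0.75  =>  V_1 = 11.08 V
V_th = V_1 - V_2 = 11.08 - 0 = 11.08 V
Step 2 — R_th: zero the source — replace V1 by a short circuit (node 2 merges into node 0) — and find the resistance seen between A (node 1) and B (node 0).
Reduce the network between node 1 (A) and node 0 (B) by series/parallel combination:
  Rp1 = R1 ‖ R2 ‖ R3 (parallel, all between nodes 0 and 1) = 1/(1/16 + 1/4700 + 1/200) = 14.77 Ω
R_th = 14.77 Ω
I_n = V_th/R_th = 11.08/14.77 = 0.75 A, and R_n = R_th = 14.77 Ω

Final answer: I_n = 0.75 A, R_n = 14.77 Ω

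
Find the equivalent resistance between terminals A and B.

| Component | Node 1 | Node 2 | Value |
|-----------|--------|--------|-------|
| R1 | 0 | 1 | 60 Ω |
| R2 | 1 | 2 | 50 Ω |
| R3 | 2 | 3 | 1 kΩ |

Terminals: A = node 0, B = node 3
Reduce the network between node 0 (A) and node 3 (B) by series/parallel combination:
  Rs1 = R1 + R2 (series, joined only at node 1) = 60 + 50 = 110 Ω
  Rs2 = R3 + Rs1 (series, joined only at node 2) = 1000 + 110 = 1110 Ω
R_eq = 1.11 kΩ

Final answer: 1.11 kΩ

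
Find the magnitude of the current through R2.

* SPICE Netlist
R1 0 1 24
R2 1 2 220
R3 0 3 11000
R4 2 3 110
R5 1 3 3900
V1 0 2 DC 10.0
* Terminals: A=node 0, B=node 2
Nodal analysis, taking node 2 as the 0 V reference.
Source V1 fixes V_0 = 10 V.
KCL at each unknown node (sum of currents leaving = 0; resistances in Ω):
  Node 1: (V_1 - 10)/24 + (V_1 - 0)/220 + (V_1 - V_3)/3900 = 0
  Node 3: (V_3 - 10)/11000 + (V_3 - 0)/110 + (V_3 - V_1)/3900 = 0
Collecting terms (coefficients in siemens):
  0.04647·V_1 - 0.0002564·V_3 = 0.4167
  0.009438·V_3 - 0.0002564·V_1 = 0.0009091
Determinant D = (0.04647)(0.009438) - (-0.0002564)(-0.0002564) = 0.0004385
V_1 = [(0.4167)(0.009438) - (-0.0002564)(0.0009091)]/D = 8.969 V
V_3 = [(0.04647)(0.0009091) - (0.4167)(-0.0002564)]/D = 0.34 V
I_R2 = (V_1 - V_2)/R2 = (8.969 - 0)/220 = 0.04077 A
|I_R2| = 0.04077 A

Final answer: |I_R2| = 0.04077 A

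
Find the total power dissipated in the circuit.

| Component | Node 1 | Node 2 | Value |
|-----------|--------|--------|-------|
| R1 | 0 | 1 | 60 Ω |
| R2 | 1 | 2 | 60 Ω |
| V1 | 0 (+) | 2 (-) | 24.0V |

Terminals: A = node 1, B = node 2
Nodal analysis, taking node 2 as the 0 V reference.
Source V1 fixes V_0 = 24 V.
KCL at each unknown node (sum of currents leaving = 0; resistances in Ω):
  Node 1: (V_1 - 24)/60 + (V_1 - 0)/60 = 0
Collecting terms: 0.03333 × V_1 = 0.4  =>  V_1 = 12 V
Power in each resistor, P = (ΔV)²/R:
  P_R1 = (24 - 12)²/60 = 2.4 W
  P_R2 = (12 - 0)²/60 = 2.4 W
P_total = P_R1 + P_R2 = 4.8 W

Final answer: 4.8 W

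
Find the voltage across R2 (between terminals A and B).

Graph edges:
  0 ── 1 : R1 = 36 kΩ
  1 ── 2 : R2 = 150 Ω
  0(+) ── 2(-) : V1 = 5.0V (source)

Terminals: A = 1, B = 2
R1 and R2 are in series across V1 (node 0 → node 1 → node 2), and the output A–B is taken across R2, so this is a voltage divider.
Series current: I = V1/(R1 + R2) = 5/(36000 + 150) = 5/36150 = 0.0001383 A
V_R2 = I × R2 = V1 × R2/(R1 + R2) = 5 × 150/36150 = 0.02075 V

Final answer: 0.02075 V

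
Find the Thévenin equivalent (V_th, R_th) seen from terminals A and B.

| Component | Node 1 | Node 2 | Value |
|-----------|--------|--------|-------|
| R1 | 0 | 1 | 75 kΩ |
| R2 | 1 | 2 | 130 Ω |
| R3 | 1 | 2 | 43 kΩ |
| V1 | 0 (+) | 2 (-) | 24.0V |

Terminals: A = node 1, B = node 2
Step 1 — V_th is the open-circuit voltage V_A - V_B (nothing connected across the terminals).
Nodal analysis, taking node 2 as the 0 V reference.
Source V1 fixes V_0 = 24 V.
KCL at each unknown node (sum of currents leaving = 0; resistances in Ω):
  Node 1: (V_1 - 24)/75000 + (V_1 - 0)/130 + (V_1 - 0)/43000 = 0
Collecting terms: 0.007729 × V_1 = 0.00032  =>  V_1 = 0.0414 V
V_th = V_1 - V_2 = 0.0414 - 0 = 0.0414 V
Step 2 — R_th: zero the source — replace V1 by a short circuit (node 2 merges into node 0) — and find the resistance seen between A (node 1) and B (node 0).
Reduce the network between node 1 (A) and node 0 (B) by series/parallel combination:
  Rp1 = R1 ‖ R2 ‖ R3 (parallel, all between nodes 0 and 1) = 1/(1/75000 + 1/130 + 1/43000) = 129.4 Ω
R_th = 129.4 Ω

Final answer: V_th = 0.0414 V, R_th = 129.4 Ω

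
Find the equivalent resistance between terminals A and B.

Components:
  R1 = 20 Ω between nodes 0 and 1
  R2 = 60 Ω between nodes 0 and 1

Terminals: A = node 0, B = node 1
Reduce the network between node 0 (A) and node 1 (B) by series/parallel combination:
  Rp1 = R1 ‖ R2 (parallel, both between nodes 0 and 1) = 1/(1/20 + 1/60) = 15 Ω
R_eq = 15 Ω

Final answer: 15 Ω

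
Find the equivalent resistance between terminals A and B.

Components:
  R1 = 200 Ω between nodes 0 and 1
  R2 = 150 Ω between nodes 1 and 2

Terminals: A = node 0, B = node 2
Reduce the network between node 0 (A) and node 2 (B) by series/parallel combination:
  Rs1 = R1 + R2 (series, joined only at node 1) = 200 + 150 = 350 Ω
R_eq = 350 Ω

Final answer: 350 Ω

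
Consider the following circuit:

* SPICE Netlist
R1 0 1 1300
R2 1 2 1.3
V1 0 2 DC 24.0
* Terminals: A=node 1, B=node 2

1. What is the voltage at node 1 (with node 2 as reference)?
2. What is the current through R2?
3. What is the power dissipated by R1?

Nodal analysis, taking node 2 as the 0 V reference.
Source V1 fixes V_0 = 24 V.
KCL at each unknown node (sum of currents leaving = 0; resistances in Ω):
  Node 1: (V_1 - 24)/1300 + (V_1 - 0)/1.3 = 0
Collecting terms: 0.77 × V_1 = 0.01846  =>  V_1 = 0.02398 V
Part 1:
  Read off the nodal solution: V_1 = 0.02398 V
Part 2:
  I_R2 = (V_1 - V_2)/R2 = (0.02398 - 0)/1.3 = 0.01844 A
  Magnitude: I_R2 = 0.01844 A
Part 3:
  I_R1 = (V_0 - V_1)/R1 = (24 - 0.02398)/1300 = 0.01844 A
  P_R1 = I_R1² × R1 = (0.01844)² × 1300 = 0.4422 W

Final answers:
1. V_1 = 0.02398 V
2. I_R2 = 0.01844 A
3. P_R1 = 0.4422 W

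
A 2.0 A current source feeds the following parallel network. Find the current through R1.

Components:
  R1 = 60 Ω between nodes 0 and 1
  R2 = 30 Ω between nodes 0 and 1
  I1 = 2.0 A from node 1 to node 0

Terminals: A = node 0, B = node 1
All resistors sit directly between nodes 0 and 1, so they are in parallel and share one voltage V; the full source current 2 A splits among them.
1/R_par = 1/60 + 1/30 = 0.05 S  =>  R_par = 20 Ω
V = I × R_par = 2 × 20 = 40 V
I_R1 = V/R1 = 40/60 = 0.6667 A

Final answer: 0.6667 A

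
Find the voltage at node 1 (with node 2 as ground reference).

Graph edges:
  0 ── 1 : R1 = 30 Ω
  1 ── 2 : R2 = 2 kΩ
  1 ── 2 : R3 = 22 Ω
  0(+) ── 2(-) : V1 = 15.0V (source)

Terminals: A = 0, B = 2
Nodal analysis, taking node 2 as the 0 V reference.
Source V1 fixes V_0 = 15 V.
KCL at each unknown node (sum of currents leaving = 0; resistances in Ω):
  Node 1: (V_1 - 15)/30 + (V_1 - 0)/2000 + (V_1 - 0)/22 = 0
Collecting terms: 0.07929 × V_1 = 0.5  =>  V_1 = 6.306 V
The requested potential is V_1 = 6.306 V.

Final answer: V_1 = 6.306 V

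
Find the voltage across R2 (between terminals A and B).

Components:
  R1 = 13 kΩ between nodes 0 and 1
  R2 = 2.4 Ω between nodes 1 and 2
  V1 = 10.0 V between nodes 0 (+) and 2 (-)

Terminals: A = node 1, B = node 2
R1 and R2 are in series across V1 (node 0 → node 1 → node 2), and the output A–B is taken across R2, so this is a voltage divider.
Series current: I = V1/(R1 + R2) = 10/(13000 + 2.4) = 10/13000 = 0.0007691 A
V_R2 = I × R2 = V1 × R2/(R1 + R2) = 10 × 2.4/13000 = 0.001846 V

Final answer: 0.001846 V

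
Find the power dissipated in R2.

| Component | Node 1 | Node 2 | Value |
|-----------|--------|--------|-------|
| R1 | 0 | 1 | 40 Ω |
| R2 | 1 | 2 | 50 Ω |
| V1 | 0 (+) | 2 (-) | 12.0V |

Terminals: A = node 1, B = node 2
Nodal analysis, taking node 2 as the 0 V reference.
Source V1 fixes V_0 = 12 V.
KCL at each unknown node (sum of currents leaving = 0; resistances in Ω):
  Node 1: (V_1 - 12)/40 + (V_1 - 0)/50 = 0
Collecting terms: 0.045 × V_1 = 0.3  =>  V_1 = 6.667 V
I_R2 = (V_1 - V_2)/R2 = (6.667 - 0)/50 = 0.1333 A
P_R2 = I_R2² × R2 = (0.1333)² × 50 = 0.8889 W

Final answer: 0.8889 W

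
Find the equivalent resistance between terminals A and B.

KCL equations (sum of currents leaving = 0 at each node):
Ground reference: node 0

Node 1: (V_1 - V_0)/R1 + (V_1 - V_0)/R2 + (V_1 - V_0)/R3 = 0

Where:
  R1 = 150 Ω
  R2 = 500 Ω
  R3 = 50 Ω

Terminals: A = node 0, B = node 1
Reduce the network between node 0 (A) and node 1 (B) by series/parallel combination:
  Rp1 = R1 ‖ R2 ‖ R3 (parallel, all between nodes 0 and 1) = 1/(1/150 + 1/500 + 1/50) = 34.88 Ω
R_eq = 34.88 Ω

Final answer: 34.88 Ω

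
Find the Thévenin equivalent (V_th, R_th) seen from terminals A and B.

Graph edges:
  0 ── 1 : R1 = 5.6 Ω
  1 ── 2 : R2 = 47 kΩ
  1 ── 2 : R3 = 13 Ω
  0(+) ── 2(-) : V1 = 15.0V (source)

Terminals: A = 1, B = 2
Step 1 — V_th is the open-circuit voltage V_A - V_B (nothing connected across the terminals).
Nodal analysis, taking node 2 as the 0 V reference.
Source V1 fixes V_0 = 15 V.
KCL at each unknown node (sum of currents leaving = 0; resistances in Ω):
  Node 1: (V_1 - 15)/5.6 + (V_1 - 0)/47000 + (V_1 - 0)/13 = 0
Collecting terms: 0.2555 × V_1 = 2.679  =>  V_1 = 10.48 V
V_th = V_1 - V_2 = 10.48 - 0 = 10.48 V
Step 2 — R_th: zero the source — replace V1 by a short circuit (node 2 merges into node 0) — and find the resistance seen between A (node 1) and B (node 0).
Reduce the network between node 1 (A) and node 0 (B) by series/parallel combination:
  Rp1 = R1 ‖ R2 ‖ R3 (parallel, all between nodes 0 and 1) = 1/(1/5.6 + 1/47000 + 1/13) = 3.914 Ω
R_th = 3.914 Ω

Final answer: V_th = 10.48 V, R_th = 3.914 Ω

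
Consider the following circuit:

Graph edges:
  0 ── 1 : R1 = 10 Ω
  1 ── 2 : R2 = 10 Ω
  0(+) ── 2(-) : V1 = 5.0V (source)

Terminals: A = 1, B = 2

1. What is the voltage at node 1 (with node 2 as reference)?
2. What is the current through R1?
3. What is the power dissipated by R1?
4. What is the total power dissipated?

Nodal analysis, taking node 2 as the 0 V reference.
Source V1 fixes V_0 = 5 V.
KCL at each unknown node (sum of currents leaving = 0; resistances in Ω):
  Node 1: (V_1 - 5)/10 + (V_1 - 0)/10 = 0
Collecting terms: 0.2 × V_1 = 0.5  =>  V_1 = 2.5 V
Part 1:
  Read off the nodal solution: V_1 = 2.5 V
Part 2:
  I_R1 = (V_0 - V_1)/R1 = (5 - 2.5)/10 = 0.25 A
  Magnitude: I_R1 = 0.25 A
Part 3:
  I_R1 = (V_0 - V_1)/R1 = (5 - 2.5)/10 = 0.25 A
  P_R1 = I_R1² × R1 = (0.25)² × 10 = 0.625 W
Part 4:
  Power in each resistor, P = (ΔV)²/R:
    P_R1 = (5 - 2.5)²/10 = 0.625 W
    P_R2 = (2.5 - 0)²/10 = 0.625 W
  P_total = P_R1 + P_R2 = 1.25 W

Final answers:
1. V_1 = 2.5 V
2. I_R1 = 0.25 A
3. P_R1 = 0.625 W
4. P_total = 1.25 W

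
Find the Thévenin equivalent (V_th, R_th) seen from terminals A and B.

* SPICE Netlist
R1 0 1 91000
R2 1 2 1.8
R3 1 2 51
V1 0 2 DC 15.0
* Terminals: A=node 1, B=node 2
Step 1 — V_th is the open-circuit voltage V_A - V_B (nothing connected across the terminals).
Nodal analysis, taking node 2 as the 0 V reference.
Source V1 fixes V_0 = 15 V.
KCL at each unknown node (sum of currents leaving = 0; resistances in Ω):
  Node 1: (V_1 - 15)/91000 + (V_1 - 0)/1.8 + (V_1 - 0)/51 = 0
Collecting terms: 0.5752 × V_1 = 0.0001648  =>  V_1 = 0.0002866 V
V_th = V_1 - V_2 = 0.0002866 - 0 = 0.0002866 V
Step 2 — R_th: zero the source — replace V1 by a short circuit (node 2 merges into node 0) — and find the resistance seen between A (node 1) and B (node 0).
Reduce the network between node 1 (A) and node 0 (B) by series/parallel combination:
  Rp1 = R1 ‖ R2 ‖ R3 (parallel, all between nodes 0 and 1) = 1/(1/91000 + 1/1.8 + 1/51) = 1.739 Ω
R_th = 1.739 Ω

Final answer: V_th = 0.0002866 V, R_th = 1.739 Ω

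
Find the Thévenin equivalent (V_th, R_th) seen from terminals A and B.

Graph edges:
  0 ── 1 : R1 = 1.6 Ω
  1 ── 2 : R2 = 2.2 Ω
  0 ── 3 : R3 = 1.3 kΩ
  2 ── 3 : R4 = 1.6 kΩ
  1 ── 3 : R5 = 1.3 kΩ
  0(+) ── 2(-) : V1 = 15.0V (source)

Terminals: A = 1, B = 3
Step 1 — V_th is the open-circuit voltage V_A - V_B (nothing connected across the terminals).
Nodal analysis, taking node 2 as the 0 V reference.
Source V1 fixes V_0 = 15 V.
KCL at each unknown node (sum of currents leaving = 0; resistances in Ω):
  Node 1: (V_1 - 15)/1.6 + (V_1 - 0)/2.2 + (V_1 - V_3)/1300 = 0
  Node 3: (V_3 - 15)/1300 + (V_3 - 0)/1600 + (V_3 - V_1)/1300 = 0
Collecting terms (coefficients in siemens):
  1.08·V_1 - 0.0007692·V_3 = 9.375
  0.002163·V_3 - 0.0007692·V_1 = 0.01154
Determinant D = (1.08)(0.002163) - (-0.0007692)(-0.0007692) = 0.002337
V_1 = [(9.375)(0.002163) - (-0.0007692)(0.01154)]/D = 8.684 V
V_3 = [(1.08)(0.01154) - (9.375)(-0.0007692)]/D = 8.421 V
V_th = V_1 - V_3 = 8.684 - 8.421 = 0.263 V
Step 2 — R_th: zero the source — replace V1 by a short circuit (node 2 merges into node 0) — and find the resistance seen between A (node 1) and B (node 3).
Reduce the network between node 1 (A) and node 3 (B) by series/parallel combination:
  Rp1 = R1 ‖ R2 (parallel, both between nodes 0 and 1) = 1/(1/1.6 + 1/2.2) = 0.9263 Ω
  Rp2 = R3 ‖ R4 (parallel, both between nodes 0 and 3) = 1/(1/1300 + 1/1600) = 717.2 Ω
  Rs1 = Rp1 + Rp2 (series, joined only at node 0) = 0.9263 + 717.2 = 718.2 Ω
  Rp3 = R5 ‖ Rs1 (parallel, both between nodes 1 and 3) = 1/(1/1300 + 1/718.2) = 462.6 Ω
R_th = 462.6 Ω

Final answer: V_th = 0.263 V, R_th = 462.6 Ω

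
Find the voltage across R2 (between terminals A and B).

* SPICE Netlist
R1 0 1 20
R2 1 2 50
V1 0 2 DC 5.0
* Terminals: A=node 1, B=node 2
R1 and R2 are in series across V1 (node 0 → node 1 → node 2), and the output A–B is taken across R2, so this is a voltage divider.
Series current: I = V1/(R1 + R2) = 5/(20 + 50) = 5/70 = 0.07143 A
V_R2 = I × R2 = V1 × R2/(R1 + R2) = 5 × 50/70 = 3.571 V

Final answer: 3.571 V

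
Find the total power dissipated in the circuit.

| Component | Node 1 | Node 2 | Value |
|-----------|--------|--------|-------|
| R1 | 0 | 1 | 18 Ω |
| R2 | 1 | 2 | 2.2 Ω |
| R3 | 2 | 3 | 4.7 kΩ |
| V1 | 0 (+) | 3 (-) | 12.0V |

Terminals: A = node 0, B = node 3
Nodal analysis, taking node 3 as the 0 V reference.
Source V1 fixes V_0 = 12 V.
KCL at each unknown node (sum of currents leaving = 0; resistances in Ω):
  Node 1: (V_1 - 12)/18 + (V_1 - V_2)/2.2 = 0
  Node 2: (V_2 - V_1)/2.2 + (V_2 - 0)/4700 = 0
Collecting terms (coefficients in siemens):
  0.5101·V_1 - 0.4545·V_2 = 0.6667
  0.4548·V_2 - 0.4545·V_1 = 0
Determinant D = (0.5101)(0.4548) - (-0.4545)(-0.4545) = 0.02536
V_1 = [(0.6667)(0.4548) - (-0.4545)(0)]/D = 11.95 V
V_2 = [(0.5101)(0) - (0.6667)(-0.4545)]/D = 11.95 V
Power in each resistor, P = (ΔV)²/R:
  P_R1 = (12 - 11.95)²/18 = 0.0001163 W
  P_R2 = (11.95 - 11.95)²/2.2 = 0.00001422 W
  P_R3 = (11.95 - 0)²/4700 = 0.03038 W
P_total = P_R1 + P_R2 + P_R3 = 0.03051 W

Final answer: 0.03051 W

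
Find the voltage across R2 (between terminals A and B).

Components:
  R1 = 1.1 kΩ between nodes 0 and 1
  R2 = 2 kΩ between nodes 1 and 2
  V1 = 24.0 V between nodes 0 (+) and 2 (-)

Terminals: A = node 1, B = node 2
R1 and R2 are in series across V1 (node 0 → node 1 → node 2), and the output A–B is taken across R2, so this is a voltage divider.
Series current: I = V1/(R1 + R2) = 24/(1100 + 2000) = 24/3100 = 0.007742 A
V_R2 = I × R2 = V1 × R2/(R1 + R2) = 24 × 2000/3100 = 15.48 V

Final answer: 15.48 V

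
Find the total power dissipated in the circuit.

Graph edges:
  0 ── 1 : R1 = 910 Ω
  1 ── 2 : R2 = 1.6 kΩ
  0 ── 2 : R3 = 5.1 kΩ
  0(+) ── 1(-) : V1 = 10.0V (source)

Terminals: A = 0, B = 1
Nodal analysis, taking node 1 as the 0 V reference.
Source V1 fixes V_0 = 10 V.
KCL at each unknown node (sum of currents leaving = 0; resistances in Ω):
  Node 2: (V_2 - 0)/1600 + (V_2 - 10)/5100 = 0
Collecting terms: 0.0008211 × V_2 = 0.001961  =>  V_2 = 2.388 V
Power in each resistor, P = (ΔV)²/R:
  P_R1 = (10 - 0)²/910 = 0.1099 W
  P_R2 = (0 - 2.388)²/1600 = 0.003564 W
  P_R3 = (10 - 2.388)²/5100 = 0.01136 W
P_total = P_R1 + P_R2 + P_R3 = 0.1248 W

Final answer: 0.1248 W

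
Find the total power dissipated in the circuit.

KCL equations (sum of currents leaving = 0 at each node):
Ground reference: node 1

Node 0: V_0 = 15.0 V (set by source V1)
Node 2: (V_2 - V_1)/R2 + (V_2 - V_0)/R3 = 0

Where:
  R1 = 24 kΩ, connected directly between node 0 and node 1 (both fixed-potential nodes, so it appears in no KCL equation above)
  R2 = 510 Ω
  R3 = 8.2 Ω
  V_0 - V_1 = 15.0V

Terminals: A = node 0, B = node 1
Nodal analysis, taking node 1 as the 0 V reference.
Source V1 fixes V_0 = 15 V.
KCL at each unknown node (sum of currents leaving = 0; resistances in Ω):
  Node 2: (V_2 - 0)/510 + (V_2 - 15)/8.2 = 0
Collecting terms: 0.1239 × V_2 = 1.829  =>  V_2 = 14.76 V
Power in each resistor, P = (ΔV)²/R:
  P_R1 = (15 - 0)²/24000 = 0.009375 W
  P_R2 = (0 - 14.76)²/510 = 0.4273 W
  P_R3 = (15 - 14.76)²/8.2 = 0.006871 W
P_total = P_R1 + P_R2 + P_R3 = 0.4436 W

Final answer: 0.4436 W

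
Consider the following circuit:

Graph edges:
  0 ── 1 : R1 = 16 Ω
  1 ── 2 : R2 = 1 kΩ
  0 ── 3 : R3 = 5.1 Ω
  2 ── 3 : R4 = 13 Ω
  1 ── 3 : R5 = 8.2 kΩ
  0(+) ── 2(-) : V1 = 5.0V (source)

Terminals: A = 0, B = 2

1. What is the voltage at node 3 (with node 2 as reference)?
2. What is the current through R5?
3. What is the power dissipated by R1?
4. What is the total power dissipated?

Nodal analysis, taking node 2 as the 0 V reference.
Source V1 fixes V_0 = 5 V.
KCL at each unknown node (sum of currents leaving = 0; resistances in Ω):
  Node 1: (V_1 - 5)/16 + (V_1 - 0)/1000 + (V_1 - V_3)/8200 = 0
  Node 3: (V_3 - 5)/5.1 + (V_3 - 0)/13 + (V_3 - V_1)/8200 = 0
Collecting terms (coefficients in siemens):
  0.06362·V_1 - 0.000122·V_3 = 0.3125
  0.2731·V_3 - 0.000122·V_1 = 0.9804
Determinant D = (0.06362)(0.2731) - (-0.000122)(-0.000122) = 0.01738
V_1 = [(0.3125)(0.2731) - (-0.000122)(0.9804)]/D = 4.919 V
V_3 = [(0.06362)(0.9804) - (0.3125)(-0.000122)]/D = 3.592 V
Part 1:
  Read off the nodal solution: V_3 = 3.592 V
Part 2:
  I_R5 = (V_1 - V_3)/R5 = (4.919 - 3.592)/8200 = 0.0001618 A
  Magnitude: I_R5 = 0.0001618 A
Part 3:
  I_R1 = (V_0 - V_1)/R1 = (5 - 4.919)/16 = 0.005081 A
  P_R1 = I_R1² × R1 = (0.005081)² × 16 = 0.000413 W
Part 4:
  Power in each resistor, P = (ΔV)²/R:
    P_R1 = (5 - 4.919)²/16 = 0.000413 W
    P_R2 = (4.919 - 0)²/1000 = 0.02419 W
    P_R3 = (5 - 3.592)²/5.1 = 0.3889 W
    P_R4 = (0 - 3.592)²/13 = 0.9924 W
    P_R5 = (4.919 - 3.592)²/8200 = 0.0002147 W
  P_total = P_R1 + P_R2 + P_R3 + P_R4 + P_R5 = 1.406 W

Final answers:
1. V_3 = 3.592 V
2. I_R5 = 0.0001618 A
3. P_R1 = 0.000413 W
4. P_total = 1.406 W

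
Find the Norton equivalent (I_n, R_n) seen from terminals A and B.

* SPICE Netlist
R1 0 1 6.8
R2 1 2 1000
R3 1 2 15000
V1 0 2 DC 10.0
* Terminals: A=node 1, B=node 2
Find the Thévenin equivalent first; then I_n = V_th/R_th and R_n = R_th.
Step 1 — V_th is the open-circuit voltage V_A - V_B (nothing connected across the terminals).
Nodal analysis, taking node 2 as the 0 V reference.
Source V1 fixes V_0 = 10 V.
KCL at each unknown node (sum of currents leaving = 0; resistances in Ω):
  Node 1: (V_1 - 10)/6.8 + (V_1 - 0)/1000 + (V_1 - 0)/15000 = 0
Collecting terms: 0.1481 × V_1 = 1.471  =>  V_1 = 9.928 V
V_th = V_1 - V_2 = 9.928 - 0 = 9.928 V
Step 2 — R_th: zero the source — replace V1 by a short circuit (node 2 merges into node 0) — and find the resistance seen between A (node 1) and B (node 0).
Reduce the network between node 1 (A) and node 0 (B) by series/parallel combination:
  Rp1 = R1 ‖ R2 ‖ R3 (parallel, all between nodes 0 and 1) = 1/(1/6.8 + 1/1000 + 1/15000) = 6.751 Ω
R_th = 6.751 Ω
I_n = V_th/R_th = 9.928/6.751 = 1.471 A, and R_n = R_th = 6.751 Ω

Final answer: I_n = 1.471 A, R_n = 6.751 Ω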